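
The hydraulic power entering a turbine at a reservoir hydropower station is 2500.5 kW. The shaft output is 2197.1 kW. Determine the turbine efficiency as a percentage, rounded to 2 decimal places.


Turbine efficiency = (output power / input power) * 100
eta = (2197.1 / 2500.5) * 100
eta = 87.87%

87.87


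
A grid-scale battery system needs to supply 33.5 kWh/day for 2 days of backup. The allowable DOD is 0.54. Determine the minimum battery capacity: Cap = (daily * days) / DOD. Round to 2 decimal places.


Total energy needed = daily * days = 33.5 * 2 = 67.0 kWh
Account for depth of discharge:
  Cap = total_energy / DOD = 67.0 / 0.54
  Cap = 124.07 kWh

124.07


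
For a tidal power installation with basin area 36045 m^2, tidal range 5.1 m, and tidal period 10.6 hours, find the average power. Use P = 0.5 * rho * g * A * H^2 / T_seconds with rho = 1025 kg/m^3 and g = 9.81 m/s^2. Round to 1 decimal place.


Convert period to seconds: T = 10.6 * 3600 = 38160.0 s
H^2 = 5.1^2 = 26.01
P = 0.5 * rho * g * A * H^2 / T
P = 0.5 * 1025 * 9.81 * 36045 * 26.01 / 38160.0
P = 123520.7 W

123520.7


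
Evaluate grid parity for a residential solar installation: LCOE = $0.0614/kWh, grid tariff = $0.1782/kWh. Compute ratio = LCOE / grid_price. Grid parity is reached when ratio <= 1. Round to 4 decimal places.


Compare LCOE to grid price:
  LCOE = $0.0614/kWh, Grid price = $0.1782/kWh
  Ratio = LCOE / grid_price = 0.0614 / 0.1782 = 0.3446
  Grid parity achieved (ratio <= 1)? yes

0.3446


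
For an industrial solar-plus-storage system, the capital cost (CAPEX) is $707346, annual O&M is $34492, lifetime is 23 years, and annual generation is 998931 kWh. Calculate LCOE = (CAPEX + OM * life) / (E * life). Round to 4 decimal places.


Total cost = CAPEX + OM * lifetime = 707346 + 34492 * 23 = 707346 + 793316 = 1500662
Total generation = annual * lifetime = 998931 * 23 = 22975413 kWh
LCOE = 1500662 / 22975413
LCOE = 0.0653 $/kWh

0.0653


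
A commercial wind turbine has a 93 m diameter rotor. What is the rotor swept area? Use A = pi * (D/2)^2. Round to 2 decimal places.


Compute the rotor radius:
  r = D / 2 = 93 / 2 = 46.5 m
Calculate swept area:
  A = pi * r^2 = pi * 46.5^2
  A = 6792.91 m^2

6792.91


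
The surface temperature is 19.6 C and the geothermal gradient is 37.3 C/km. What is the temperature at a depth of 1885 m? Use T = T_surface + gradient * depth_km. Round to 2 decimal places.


Convert depth to km: 1885 / 1000 = 1.885 km
Temperature increase = gradient * depth_km = 37.3 * 1.885 = 70.31 C
Temperature at depth = T_surface + delta_T = 19.6 + 70.31
T = 89.91 C

89.91


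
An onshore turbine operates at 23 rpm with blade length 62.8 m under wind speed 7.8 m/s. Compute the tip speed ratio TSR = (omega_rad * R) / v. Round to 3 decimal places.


Convert rotational speed to rad/s:
  omega = 23 * 2 * pi / 60 = 2.4086 rad/s
Compute tip speed:
  v_tip = omega * R = 2.4086 * 62.8 = 151.257 m/s
Tip speed ratio:
  TSR = v_tip / v_wind = 151.257 / 7.8 = 19.392

19.392


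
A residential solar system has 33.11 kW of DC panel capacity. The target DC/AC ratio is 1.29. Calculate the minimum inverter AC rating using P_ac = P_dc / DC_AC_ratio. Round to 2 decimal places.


The inverter AC capacity is determined by the DC/AC ratio.
Given: P_dc = 33.11 kW, DC/AC ratio = 1.29
P_ac = P_dc / ratio = 33.11 / 1.29
P_ac = 25.67 kW

25.67


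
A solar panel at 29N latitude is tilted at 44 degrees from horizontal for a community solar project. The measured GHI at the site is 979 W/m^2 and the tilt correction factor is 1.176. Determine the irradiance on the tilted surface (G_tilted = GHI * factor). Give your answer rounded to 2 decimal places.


Identify the given values:
  GHI = 979 W/m^2, tilt correction factor = 1.176
Apply the formula G_tilted = GHI * factor:
  G_tilted = 979 * 1.176
  G_tilted = 1151.30 W/m^2

1151.30


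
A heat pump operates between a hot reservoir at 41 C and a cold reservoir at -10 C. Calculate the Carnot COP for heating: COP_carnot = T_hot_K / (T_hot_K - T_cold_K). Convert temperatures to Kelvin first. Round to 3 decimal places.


Convert to Kelvin:
  T_hot = 41 + 273.15 = 314.15 K
  T_cold = -10 + 273.15 = 263.15 K
Apply Carnot COP formula:
  COP = T_hot_K / (T_hot_K - T_cold_K) = 314.15 / 51.0
  COP = 6.160

6.160


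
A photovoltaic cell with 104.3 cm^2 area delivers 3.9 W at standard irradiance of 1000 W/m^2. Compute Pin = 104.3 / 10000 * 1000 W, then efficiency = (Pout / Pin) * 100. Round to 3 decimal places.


First compute the input power:
  Pin = area_cm2 / 10000 * G = 104.3 / 10000 * 1000 = 10.43 W
Then compute efficiency:
  Efficiency = (Pout / Pin) * 100 = (3.9 / 10.43) * 100
  Efficiency = 37.392%

37.392


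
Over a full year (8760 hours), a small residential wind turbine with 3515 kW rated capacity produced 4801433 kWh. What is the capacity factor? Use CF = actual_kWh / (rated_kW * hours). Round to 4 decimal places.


Capacity factor = actual output / maximum possible output
Maximum possible = rated * hours = 3515 * 8760 = 30791400 kWh
CF = 4801433 / 30791400
CF = 0.1559

0.1559


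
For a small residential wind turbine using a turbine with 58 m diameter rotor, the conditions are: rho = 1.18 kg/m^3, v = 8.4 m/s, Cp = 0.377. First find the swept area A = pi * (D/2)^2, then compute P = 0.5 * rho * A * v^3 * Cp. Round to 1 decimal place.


Step 1 -- Compute swept area:
  A = pi * (D/2)^2 = pi * (58/2)^2 = 2642.08 m^2
Step 2 -- Apply wind power equation:
  P = 0.5 * rho * A * v^3 * Cp
  v^3 = 8.4^3 = 592.704
  P = 0.5 * 1.18 * 2642.08 * 592.704 * 0.377
  P = 348318.9 W

348318.9


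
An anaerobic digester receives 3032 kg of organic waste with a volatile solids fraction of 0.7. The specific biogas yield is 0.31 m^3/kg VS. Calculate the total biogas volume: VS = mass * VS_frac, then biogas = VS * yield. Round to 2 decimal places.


Compute volatile solids:
  VS = mass * VS_fraction = 3032 * 0.7 = 2122.4 kg
Calculate biogas volume:
  Biogas = VS * specific_yield = 2122.4 * 0.31
  Biogas = 657.94 m^3

657.94


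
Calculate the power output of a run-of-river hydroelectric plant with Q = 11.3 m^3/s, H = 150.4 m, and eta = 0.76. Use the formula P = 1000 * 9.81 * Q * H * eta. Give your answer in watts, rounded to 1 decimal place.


Apply the hydropower formula P = rho * g * Q * H * eta
rho * g = 1000 * 9.81 = 9810.0
P = 9810.0 * 11.3 * 150.4 * 0.76
P = 12670941.3 W

12670941.3


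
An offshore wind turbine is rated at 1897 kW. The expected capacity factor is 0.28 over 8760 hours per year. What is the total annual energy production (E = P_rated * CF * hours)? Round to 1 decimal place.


Annual energy = rated_kW * capacity_factor * hours_per_year
Given: P_rated = 1897 kW, CF = 0.28, hours = 8760
E = 1897 * 0.28 * 8760
E = 4652961.6 kWh

4652961.6


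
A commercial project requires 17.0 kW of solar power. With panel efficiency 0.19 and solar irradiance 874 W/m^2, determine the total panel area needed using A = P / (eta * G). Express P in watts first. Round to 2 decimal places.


Convert target power to watts: P = 17.0 * 1000 = 17000.0 W
Compute denominator: eta * G = 0.19 * 874 = 166.06
Required area A = P / (eta * G) = 17000.0 / 166.06
A = 102.37 m^2

102.37


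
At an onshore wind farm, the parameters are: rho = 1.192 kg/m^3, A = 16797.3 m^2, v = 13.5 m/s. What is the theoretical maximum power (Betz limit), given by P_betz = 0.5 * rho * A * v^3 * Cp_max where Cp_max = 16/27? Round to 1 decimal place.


The Betz coefficient Cp_max = 16/27 = 0.5926
v^3 = 13.5^3 = 2460.375
P_betz = 0.5 * rho * A * v^3 * Cp_max
P_betz = 0.5 * 1.192 * 16797.3 * 2460.375 * 0.5926
P_betz = 14596316.2 W

14596316.2


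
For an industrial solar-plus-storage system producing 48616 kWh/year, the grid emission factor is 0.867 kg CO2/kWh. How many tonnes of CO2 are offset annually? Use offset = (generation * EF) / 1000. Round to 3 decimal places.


CO2 offset in kg = generation * emission_factor
CO2 offset = 48616 * 0.867 = 42150.07 kg
Convert to tonnes:
  CO2 offset = 42150.07 / 1000 = 42.150 tonnes

42.150


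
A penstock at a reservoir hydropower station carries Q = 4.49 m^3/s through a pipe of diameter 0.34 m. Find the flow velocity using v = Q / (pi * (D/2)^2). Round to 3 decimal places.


Compute pipe cross-sectional area:
  A = pi * (D/2)^2 = pi * (0.34/2)^2 = 0.0908 m^2
Calculate velocity:
  v = Q / A = 4.49 / 0.0908
  v = 49.454 m/s

49.454


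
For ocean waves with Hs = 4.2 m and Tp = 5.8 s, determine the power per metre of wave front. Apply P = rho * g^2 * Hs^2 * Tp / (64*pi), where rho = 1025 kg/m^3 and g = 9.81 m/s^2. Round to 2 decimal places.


Apply wave power formula:
  g^2 = 9.81^2 = 96.2361
  Hs^2 = 4.2^2 = 17.64
  Numerator = rho * g^2 * Hs^2 * Tp = 1025 * 96.2361 * 17.64 * 5.8 = 10092260.56
  Denominator = 64 * pi = 201.0619
  P = 10092260.56 / 201.0619 = 50194.79 W/m

50194.79


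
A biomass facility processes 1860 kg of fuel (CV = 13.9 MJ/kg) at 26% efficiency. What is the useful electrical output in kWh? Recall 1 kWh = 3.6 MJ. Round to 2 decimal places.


Total energy = mass * CV = 1860 * 13.9 = 25854.0 MJ
Useful energy = total * eta = 25854.0 * 0.26 = 6722.04 MJ
Convert to kWh: 6722.04 / 3.6
Useful energy = 1867.23 kWh

1867.23


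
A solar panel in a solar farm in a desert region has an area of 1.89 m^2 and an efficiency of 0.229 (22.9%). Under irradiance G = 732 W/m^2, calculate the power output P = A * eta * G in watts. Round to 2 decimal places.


Use the solar power formula P = A * eta * G.
Given: A = 1.89 m^2, eta = 0.229, G = 732 W/m^2
P = 1.89 * 0.229 * 732
P = 316.82 W

316.82


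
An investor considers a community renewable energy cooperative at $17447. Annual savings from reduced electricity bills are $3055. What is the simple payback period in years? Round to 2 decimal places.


Simple payback period = initial cost / annual savings
Payback = 17447 / 3055
Payback = 5.71 years

5.71


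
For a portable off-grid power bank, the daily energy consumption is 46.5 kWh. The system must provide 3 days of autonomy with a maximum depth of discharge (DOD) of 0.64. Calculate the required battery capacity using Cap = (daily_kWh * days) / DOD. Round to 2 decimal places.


Total energy needed = daily * days = 46.5 * 3 = 139.5 kWh
Account for depth of discharge:
  Cap = total_energy / DOD = 139.5 / 0.64
  Cap = 217.97 kWh

217.97


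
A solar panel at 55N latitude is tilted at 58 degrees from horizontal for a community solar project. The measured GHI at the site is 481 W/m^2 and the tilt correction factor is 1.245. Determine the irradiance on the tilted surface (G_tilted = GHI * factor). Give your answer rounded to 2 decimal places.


Identify the given values:
  GHI = 481 W/m^2, tilt correction factor = 1.245
Apply the formula G_tilted = GHI * factor:
  G_tilted = 481 * 1.245
  G_tilted = 598.85 W/m^2

598.85


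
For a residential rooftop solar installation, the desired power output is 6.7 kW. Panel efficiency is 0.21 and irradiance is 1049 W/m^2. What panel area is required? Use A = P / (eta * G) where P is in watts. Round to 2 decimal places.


Convert target power to watts: P = 6.7 * 1000 = 6700.0 W
Compute denominator: eta * G = 0.21 * 1049 = 220.29
Required area A = P / (eta * G) = 6700.0 / 220.29
A = 30.41 m^2

30.41


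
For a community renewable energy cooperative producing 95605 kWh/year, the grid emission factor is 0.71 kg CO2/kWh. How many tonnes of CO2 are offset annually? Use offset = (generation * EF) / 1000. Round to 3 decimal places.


CO2 offset in kg = generation * emission_factor
CO2 offset = 95605 * 0.71 = 67879.55 kg
Convert to tonnes:
  CO2 offset = 67879.55 / 1000 = 67.880 tonnes

67.880


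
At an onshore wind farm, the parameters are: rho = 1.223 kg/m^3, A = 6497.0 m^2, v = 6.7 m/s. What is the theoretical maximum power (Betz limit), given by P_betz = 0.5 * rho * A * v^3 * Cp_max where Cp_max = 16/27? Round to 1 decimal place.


The Betz coefficient Cp_max = 16/27 = 0.5926
v^3 = 6.7^3 = 300.763
P_betz = 0.5 * rho * A * v^3 * Cp_max
P_betz = 0.5 * 1.223 * 6497.0 * 300.763 * 0.5926
P_betz = 708092.4 W

708092.4


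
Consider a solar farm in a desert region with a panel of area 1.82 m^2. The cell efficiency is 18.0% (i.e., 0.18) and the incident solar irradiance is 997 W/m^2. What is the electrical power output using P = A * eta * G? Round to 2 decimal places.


Use the solar power formula P = A * eta * G.
Given: A = 1.82 m^2, eta = 0.18, G = 997 W/m^2
P = 1.82 * 0.18 * 997
P = 326.62 W

326.62


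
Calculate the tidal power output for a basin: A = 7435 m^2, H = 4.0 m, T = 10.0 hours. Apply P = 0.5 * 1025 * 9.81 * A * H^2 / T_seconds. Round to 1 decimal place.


Convert period to seconds: T = 10.0 * 3600 = 36000.0 s
H^2 = 4.0^2 = 16.0
P = 0.5 * rho * g * A * H^2 / T
P = 0.5 * 1025 * 9.81 * 7435 * 16.0 / 36000.0
P = 16613.5 W

16613.5


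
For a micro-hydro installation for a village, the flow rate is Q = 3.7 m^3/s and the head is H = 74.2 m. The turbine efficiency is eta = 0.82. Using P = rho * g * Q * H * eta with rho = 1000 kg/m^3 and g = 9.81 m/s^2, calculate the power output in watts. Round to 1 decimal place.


Apply the hydropower formula P = rho * g * Q * H * eta
rho * g = 1000 * 9.81 = 9810.0
P = 9810.0 * 3.7 * 74.2 * 0.82
P = 2208454.7 W

2208454.7


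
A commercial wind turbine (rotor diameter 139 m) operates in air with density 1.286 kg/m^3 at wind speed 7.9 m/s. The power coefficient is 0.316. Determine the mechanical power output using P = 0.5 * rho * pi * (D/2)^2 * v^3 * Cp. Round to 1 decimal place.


Step 1 -- Compute swept area:
  A = pi * (D/2)^2 = pi * (139/2)^2 = 15174.68 m^2
Step 2 -- Apply wind power equation:
  P = 0.5 * rho * A * v^3 * Cp
  v^3 = 7.9^3 = 493.039
  P = 0.5 * 1.286 * 15174.68 * 493.039 * 0.316
  P = 1520193.3 W

1520193.3


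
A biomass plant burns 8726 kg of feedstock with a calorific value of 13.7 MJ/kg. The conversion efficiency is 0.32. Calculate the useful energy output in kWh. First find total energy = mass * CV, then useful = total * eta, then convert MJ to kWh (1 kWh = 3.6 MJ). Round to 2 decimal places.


Total energy = mass * CV = 8726 * 13.7 = 119546.2 MJ
Useful energy = total * eta = 119546.2 * 0.32 = 38254.78 MJ
Convert to kWh: 38254.78 / 3.6
Useful energy = 10626.33 kWh

10626.33


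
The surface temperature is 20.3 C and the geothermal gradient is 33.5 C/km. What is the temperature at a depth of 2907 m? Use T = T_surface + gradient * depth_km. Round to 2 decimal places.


Convert depth to km: 2907 / 1000 = 2.907 km
Temperature increase = gradient * depth_km = 33.5 * 2.907 = 97.38 C
Temperature at depth = T_surface + delta_T = 20.3 + 97.38
T = 117.68 C

117.68


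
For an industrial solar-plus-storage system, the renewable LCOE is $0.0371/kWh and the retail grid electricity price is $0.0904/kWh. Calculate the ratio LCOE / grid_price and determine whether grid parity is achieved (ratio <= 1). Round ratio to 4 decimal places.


Compare LCOE to grid price:
  LCOE = $0.0371/kWh, Grid price = $0.0904/kWh
  Ratio = LCOE / grid_price = 0.0371 / 0.0904 = 0.4104
  Grid parity achieved (ratio <= 1)? yes

0.4104


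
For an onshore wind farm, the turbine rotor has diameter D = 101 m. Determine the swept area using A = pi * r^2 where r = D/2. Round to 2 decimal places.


Compute the rotor radius:
  r = D / 2 = 101 / 2 = 50.5 m
Calculate swept area:
  A = pi * r^2 = pi * 50.5^2
  A = 8011.85 m^2

8011.85


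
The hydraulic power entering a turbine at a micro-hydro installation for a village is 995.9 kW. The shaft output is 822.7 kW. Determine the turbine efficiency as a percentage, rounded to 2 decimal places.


Turbine efficiency = (output power / input power) * 100
eta = (822.7 / 995.9) * 100
eta = 82.61%

82.61


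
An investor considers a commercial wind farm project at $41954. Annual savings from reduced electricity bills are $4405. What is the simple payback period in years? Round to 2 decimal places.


Simple payback period = initial cost / annual savings
Payback = 41954 / 4405
Payback = 9.52 years

9.52


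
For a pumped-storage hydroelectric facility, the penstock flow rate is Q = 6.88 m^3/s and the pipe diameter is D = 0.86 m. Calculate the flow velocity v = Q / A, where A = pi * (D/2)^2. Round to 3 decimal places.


Compute pipe cross-sectional area:
  A = pi * (D/2)^2 = pi * (0.86/2)^2 = 0.5809 m^2
Calculate velocity:
  v = Q / A = 6.88 / 0.5809
  v = 11.844 m/s

11.844


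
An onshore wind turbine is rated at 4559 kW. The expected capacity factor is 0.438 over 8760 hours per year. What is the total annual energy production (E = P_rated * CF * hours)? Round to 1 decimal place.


Annual energy = rated_kW * capacity_factor * hours_per_year
Given: P_rated = 4559 kW, CF = 0.438, hours = 8760
E = 4559 * 0.438 * 8760
E = 17492335.9 kWh

17492335.9


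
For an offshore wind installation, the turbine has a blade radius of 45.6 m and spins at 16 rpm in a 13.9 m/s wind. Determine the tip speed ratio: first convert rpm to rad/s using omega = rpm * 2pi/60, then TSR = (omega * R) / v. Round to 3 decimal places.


Convert rotational speed to rad/s:
  omega = 16 * 2 * pi / 60 = 1.6755 rad/s
Compute tip speed:
  v_tip = omega * R = 1.6755 * 45.6 = 76.404 m/s
Tip speed ratio:
  TSR = v_tip / v_wind = 76.404 / 13.9 = 5.497

5.497


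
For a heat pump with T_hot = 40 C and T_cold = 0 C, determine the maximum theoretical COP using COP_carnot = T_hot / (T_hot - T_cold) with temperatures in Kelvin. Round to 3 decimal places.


Convert to Kelvin:
  T_hot = 40 + 273.15 = 313.15 K
  T_cold = 0 + 273.15 = 273.15 K
Apply Carnot COP formula:
  COP = T_hot_K / (T_hot_K - T_cold_K) = 313.15 / 40.0
  COP = 7.829

7.829


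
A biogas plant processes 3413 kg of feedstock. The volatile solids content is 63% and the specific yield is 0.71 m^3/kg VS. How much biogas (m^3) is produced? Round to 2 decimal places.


Compute volatile solids:
  VS = mass * VS_fraction = 3413 * 0.63 = 2150.19 kg
Calculate biogas volume:
  Biogas = VS * specific_yield = 2150.19 * 0.71
  Biogas = 1526.63 m^3

1526.63


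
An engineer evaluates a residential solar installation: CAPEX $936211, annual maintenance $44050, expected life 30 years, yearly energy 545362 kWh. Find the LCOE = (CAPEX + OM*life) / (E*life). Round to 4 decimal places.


Total cost = CAPEX + OM * lifetime = 936211 + 44050 * 30 = 936211 + 1321500 = 2257711
Total generation = annual * lifetime = 545362 * 30 = 16360860 kWh
LCOE = 2257711 / 16360860
LCOE = 0.1380 $/kWh

0.1380


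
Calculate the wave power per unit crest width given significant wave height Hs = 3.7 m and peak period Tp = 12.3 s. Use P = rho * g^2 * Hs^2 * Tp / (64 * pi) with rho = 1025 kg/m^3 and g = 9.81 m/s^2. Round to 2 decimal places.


Apply wave power formula:
  g^2 = 9.81^2 = 96.2361
  Hs^2 = 3.7^2 = 13.69
  Numerator = rho * g^2 * Hs^2 * Tp = 1025 * 96.2361 * 13.69 * 12.3 = 16610030.87
  Denominator = 64 * pi = 201.0619
  P = 16610030.87 / 201.0619 = 82611.52 W/m

82611.52


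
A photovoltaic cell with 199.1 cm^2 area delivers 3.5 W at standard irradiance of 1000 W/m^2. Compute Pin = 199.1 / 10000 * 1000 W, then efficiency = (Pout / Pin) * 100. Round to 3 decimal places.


First compute the input power:
  Pin = area_cm2 / 10000 * G = 199.1 / 10000 * 1000 = 19.91 W
Then compute efficiency:
  Efficiency = (Pout / Pin) * 100 = (3.5 / 19.91) * 100
  Efficiency = 17.579%

17.579


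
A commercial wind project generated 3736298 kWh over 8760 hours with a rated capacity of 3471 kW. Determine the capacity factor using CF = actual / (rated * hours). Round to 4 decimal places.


Capacity factor = actual output / maximum possible output
Maximum possible = rated * hours = 3471 * 8760 = 30405960 kWh
CF = 3736298 / 30405960
CF = 0.1229

0.1229


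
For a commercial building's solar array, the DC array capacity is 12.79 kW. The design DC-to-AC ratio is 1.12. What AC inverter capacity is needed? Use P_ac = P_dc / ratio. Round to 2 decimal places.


The inverter AC capacity is determined by the DC/AC ratio.
Given: P_dc = 12.79 kW, DC/AC ratio = 1.12
P_ac = P_dc / ratio = 12.79 / 1.12
P_ac = 11.42 kW

11.42


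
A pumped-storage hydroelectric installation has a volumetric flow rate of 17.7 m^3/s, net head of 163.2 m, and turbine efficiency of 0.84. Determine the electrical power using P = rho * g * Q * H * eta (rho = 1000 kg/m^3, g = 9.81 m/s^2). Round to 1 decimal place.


Apply the hydropower formula P = rho * g * Q * H * eta
rho * g = 1000 * 9.81 = 9810.0
P = 9810.0 * 17.7 * 163.2 * 0.84
P = 23803549.1 W

23803549.1


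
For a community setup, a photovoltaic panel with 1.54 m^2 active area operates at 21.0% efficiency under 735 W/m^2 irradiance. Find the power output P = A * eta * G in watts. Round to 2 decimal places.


Use the solar power formula P = A * eta * G.
Given: A = 1.54 m^2, eta = 0.21, G = 735 W/m^2
P = 1.54 * 0.21 * 735
P = 237.70 W

237.70


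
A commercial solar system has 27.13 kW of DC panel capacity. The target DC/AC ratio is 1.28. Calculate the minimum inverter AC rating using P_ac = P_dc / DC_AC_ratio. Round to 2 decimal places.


The inverter AC capacity is determined by the DC/AC ratio.
Given: P_dc = 27.13 kW, DC/AC ratio = 1.28
P_ac = P_dc / ratio = 27.13 / 1.28
P_ac = 21.20 kW

21.20


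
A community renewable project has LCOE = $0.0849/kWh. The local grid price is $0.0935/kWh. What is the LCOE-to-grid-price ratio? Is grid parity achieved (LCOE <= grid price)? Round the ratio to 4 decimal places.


Compare LCOE to grid price:
  LCOE = $0.0849/kWh, Grid price = $0.0935/kWh
  Ratio = LCOE / grid_price = 0.0849 / 0.0935 = 0.9080
  Grid parity achieved (ratio <= 1)? yes

0.9080


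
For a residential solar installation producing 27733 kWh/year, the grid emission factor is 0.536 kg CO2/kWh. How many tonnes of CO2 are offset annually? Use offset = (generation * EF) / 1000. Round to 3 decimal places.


CO2 offset in kg = generation * emission_factor
CO2 offset = 27733 * 0.536 = 14864.89 kg
Convert to tonnes:
  CO2 offset = 14864.89 / 1000 = 14.865 tonnes

14.865


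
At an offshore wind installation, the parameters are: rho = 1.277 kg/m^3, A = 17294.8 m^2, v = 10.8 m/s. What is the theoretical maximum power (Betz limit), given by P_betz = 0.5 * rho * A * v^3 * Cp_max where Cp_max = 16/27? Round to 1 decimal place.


The Betz coefficient Cp_max = 16/27 = 0.5926
v^3 = 10.8^3 = 1259.712
P_betz = 0.5 * rho * A * v^3 * Cp_max
P_betz = 0.5 * 1.277 * 17294.8 * 1259.712 * 0.5926
P_betz = 8243353.6 W

8243353.6


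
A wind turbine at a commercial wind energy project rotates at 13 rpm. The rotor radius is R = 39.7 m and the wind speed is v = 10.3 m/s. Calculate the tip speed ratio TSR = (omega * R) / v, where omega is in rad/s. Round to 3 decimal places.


Convert rotational speed to rad/s:
  omega = 13 * 2 * pi / 60 = 1.3614 rad/s
Compute tip speed:
  v_tip = omega * R = 1.3614 * 39.7 = 54.046 m/s
Tip speed ratio:
  TSR = v_tip / v_wind = 54.046 / 10.3 = 5.247

5.247


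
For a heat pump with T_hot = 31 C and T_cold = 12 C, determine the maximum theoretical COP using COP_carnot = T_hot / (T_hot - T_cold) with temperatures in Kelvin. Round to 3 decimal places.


Convert to Kelvin:
  T_hot = 31 + 273.15 = 304.15 K
  T_cold = 12 + 273.15 = 285.15 K
Apply Carnot COP formula:
  COP = T_hot_K / (T_hot_K - T_cold_K) = 304.15 / 19.0
  COP = 16.008

16.008


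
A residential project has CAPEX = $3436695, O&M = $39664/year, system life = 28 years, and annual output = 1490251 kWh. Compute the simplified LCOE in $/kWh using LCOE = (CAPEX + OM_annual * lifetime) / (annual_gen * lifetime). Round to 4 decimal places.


Total cost = CAPEX + OM * lifetime = 3436695 + 39664 * 28 = 3436695 + 1110592 = 4547287
Total generation = annual * lifetime = 1490251 * 28 = 41727028 kWh
LCOE = 4547287 / 41727028
LCOE = 0.1090 $/kWh

0.1090


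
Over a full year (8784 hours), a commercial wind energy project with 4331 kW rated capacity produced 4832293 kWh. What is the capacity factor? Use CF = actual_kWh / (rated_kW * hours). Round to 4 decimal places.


Capacity factor = actual output / maximum possible output
Maximum possible = rated * hours = 4331 * 8784 = 38043504 kWh
CF = 4832293 / 38043504
CF = 0.1270

0.1270


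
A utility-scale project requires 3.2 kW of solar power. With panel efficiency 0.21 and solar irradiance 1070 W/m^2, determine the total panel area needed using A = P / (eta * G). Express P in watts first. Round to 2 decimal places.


Convert target power to watts: P = 3.2 * 1000 = 3200.0 W
Compute denominator: eta * G = 0.21 * 1070 = 224.7
Required area A = P / (eta * G) = 3200.0 / 224.7
A = 14.24 m^2

14.24


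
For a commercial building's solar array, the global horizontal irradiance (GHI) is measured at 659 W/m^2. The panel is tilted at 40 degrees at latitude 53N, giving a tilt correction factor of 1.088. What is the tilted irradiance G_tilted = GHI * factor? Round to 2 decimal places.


Identify the given values:
  GHI = 659 W/m^2, tilt correction factor = 1.088
Apply the formula G_tilted = GHI * factor:
  G_tilted = 659 * 1.088
  G_tilted = 716.99 W/m^2

716.99


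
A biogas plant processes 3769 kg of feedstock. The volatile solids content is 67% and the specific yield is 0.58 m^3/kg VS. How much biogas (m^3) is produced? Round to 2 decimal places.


Compute volatile solids:
  VS = mass * VS_fraction = 3769 * 0.67 = 2525.23 kg
Calculate biogas volume:
  Biogas = VS * specific_yield = 2525.23 * 0.58
  Biogas = 1464.63 m^3

1464.63


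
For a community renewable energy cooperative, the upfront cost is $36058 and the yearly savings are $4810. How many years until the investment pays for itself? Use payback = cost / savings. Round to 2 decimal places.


Simple payback period = initial cost / annual savings
Payback = 36058 / 4810
Payback = 7.50 years

7.50


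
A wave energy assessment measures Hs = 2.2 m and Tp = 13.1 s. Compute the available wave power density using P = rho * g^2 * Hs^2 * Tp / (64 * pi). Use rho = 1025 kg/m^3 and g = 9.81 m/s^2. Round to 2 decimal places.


Apply wave power formula:
  g^2 = 9.81^2 = 96.2361
  Hs^2 = 2.2^2 = 4.84
  Numerator = rho * g^2 * Hs^2 * Tp = 1025 * 96.2361 * 4.84 * 13.1 = 6254297.53
  Denominator = 64 * pi = 201.0619
  P = 6254297.53 / 201.0619 = 31106.32 W/m

31106.32


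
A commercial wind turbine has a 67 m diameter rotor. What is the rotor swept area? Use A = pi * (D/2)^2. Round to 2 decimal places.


Compute the rotor radius:
  r = D / 2 = 67 / 2 = 33.5 m
Calculate swept area:
  A = pi * r^2 = pi * 33.5^2
  A = 3525.65 m^2

3525.65


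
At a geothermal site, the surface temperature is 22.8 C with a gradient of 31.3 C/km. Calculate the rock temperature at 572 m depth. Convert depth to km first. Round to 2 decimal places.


Convert depth to km: 572 / 1000 = 0.572 km
Temperature increase = gradient * depth_km = 31.3 * 0.572 = 17.9 C
Temperature at depth = T_surface + delta_T = 22.8 + 17.9
T = 40.70 C

40.70


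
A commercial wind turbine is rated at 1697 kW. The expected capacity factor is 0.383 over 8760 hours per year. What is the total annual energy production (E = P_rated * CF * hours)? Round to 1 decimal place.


Annual energy = rated_kW * capacity_factor * hours_per_year
Given: P_rated = 1697 kW, CF = 0.383, hours = 8760
E = 1697 * 0.383 * 8760
E = 5693570.8 kWh

5693570.8


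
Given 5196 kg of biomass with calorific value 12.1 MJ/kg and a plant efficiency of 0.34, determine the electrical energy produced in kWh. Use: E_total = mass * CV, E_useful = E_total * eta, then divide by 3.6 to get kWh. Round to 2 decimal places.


Total energy = mass * CV = 5196 * 12.1 = 62871.6 MJ
Useful energy = total * eta = 62871.6 * 0.34 = 21376.34 MJ
Convert to kWh: 21376.34 / 3.6
Useful energy = 5937.87 kWh

5937.87


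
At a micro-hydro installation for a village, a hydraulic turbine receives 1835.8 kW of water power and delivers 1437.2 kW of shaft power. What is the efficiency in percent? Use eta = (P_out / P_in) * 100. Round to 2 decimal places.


Turbine efficiency = (output power / input power) * 100
eta = (1437.2 / 1835.8) * 100
eta = 78.29%

78.29


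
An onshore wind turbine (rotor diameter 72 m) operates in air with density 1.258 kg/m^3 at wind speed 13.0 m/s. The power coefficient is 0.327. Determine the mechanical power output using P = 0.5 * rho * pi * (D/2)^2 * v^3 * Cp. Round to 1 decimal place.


Step 1 -- Compute swept area:
  A = pi * (D/2)^2 = pi * (72/2)^2 = 4071.5 m^2
Step 2 -- Apply wind power equation:
  P = 0.5 * rho * A * v^3 * Cp
  v^3 = 13.0^3 = 2197.0
  P = 0.5 * 1.258 * 4071.5 * 2197.0 * 0.327
  P = 1839853.9 W

1839853.9


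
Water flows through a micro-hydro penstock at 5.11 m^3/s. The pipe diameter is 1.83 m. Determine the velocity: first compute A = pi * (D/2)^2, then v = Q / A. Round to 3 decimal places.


Compute pipe cross-sectional area:
  A = pi * (D/2)^2 = pi * (1.83/2)^2 = 2.6302 m^2
Calculate velocity:
  v = Q / A = 5.11 / 2.6302
  v = 1.943 m/s

1.943


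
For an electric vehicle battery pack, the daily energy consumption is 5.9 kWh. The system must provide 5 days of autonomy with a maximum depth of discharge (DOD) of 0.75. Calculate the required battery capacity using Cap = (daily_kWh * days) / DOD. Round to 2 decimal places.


Total energy needed = daily * days = 5.9 * 5 = 29.5 kWh
Account for depth of discharge:
  Cap = total_energy / DOD = 29.5 / 0.75
  Cap = 39.33 kWh

39.33


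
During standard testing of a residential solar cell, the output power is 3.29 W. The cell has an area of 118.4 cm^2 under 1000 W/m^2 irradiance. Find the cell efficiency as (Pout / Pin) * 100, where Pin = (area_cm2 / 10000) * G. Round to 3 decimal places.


First compute the input power:
  Pin = area_cm2 / 10000 * G = 118.4 / 10000 * 1000 = 11.84 W
Then compute efficiency:
  Efficiency = (Pout / Pin) * 100 = (3.29 / 11.84) * 100
  Efficiency = 27.787%

27.787


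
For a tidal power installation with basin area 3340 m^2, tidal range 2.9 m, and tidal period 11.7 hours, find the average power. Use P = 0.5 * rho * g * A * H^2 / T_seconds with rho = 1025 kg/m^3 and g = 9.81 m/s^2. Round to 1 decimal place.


Convert period to seconds: T = 11.7 * 3600 = 42120.0 s
H^2 = 2.9^2 = 8.41
P = 0.5 * rho * g * A * H^2 / T
P = 0.5 * 1025 * 9.81 * 3340 * 8.41 / 42120.0
P = 3352.9 W

3352.9


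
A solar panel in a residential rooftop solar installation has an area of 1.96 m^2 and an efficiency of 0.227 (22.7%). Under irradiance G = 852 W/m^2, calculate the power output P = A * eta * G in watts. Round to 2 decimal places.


Use the solar power formula P = A * eta * G.
Given: A = 1.96 m^2, eta = 0.227, G = 852 W/m^2
P = 1.96 * 0.227 * 852
P = 379.07 W

379.07


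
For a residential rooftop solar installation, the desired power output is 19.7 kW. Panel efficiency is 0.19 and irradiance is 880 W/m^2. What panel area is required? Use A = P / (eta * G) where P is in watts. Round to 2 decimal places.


Convert target power to watts: P = 19.7 * 1000 = 19700.0 W
Compute denominator: eta * G = 0.19 * 880 = 167.2
Required area A = P / (eta * G) = 19700.0 / 167.2
A = 117.82 m^2

117.82


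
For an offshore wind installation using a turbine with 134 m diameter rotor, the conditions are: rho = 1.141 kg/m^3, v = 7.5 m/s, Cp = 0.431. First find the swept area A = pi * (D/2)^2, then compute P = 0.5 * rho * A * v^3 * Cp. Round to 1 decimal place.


Step 1 -- Compute swept area:
  A = pi * (D/2)^2 = pi * (134/2)^2 = 14102.61 m^2
Step 2 -- Apply wind power equation:
  P = 0.5 * rho * A * v^3 * Cp
  v^3 = 7.5^3 = 421.875
  P = 0.5 * 1.141 * 14102.61 * 421.875 * 0.431
  P = 1462905.2 W

1462905.2


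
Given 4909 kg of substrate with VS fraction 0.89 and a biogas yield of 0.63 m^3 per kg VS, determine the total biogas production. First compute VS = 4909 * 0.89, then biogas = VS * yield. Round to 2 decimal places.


Compute volatile solids:
  VS = mass * VS_fraction = 4909 * 0.89 = 4369.01 kg
Calculate biogas volume:
  Biogas = VS * specific_yield = 4369.01 * 0.63
  Biogas = 2752.48 m^3

2752.48


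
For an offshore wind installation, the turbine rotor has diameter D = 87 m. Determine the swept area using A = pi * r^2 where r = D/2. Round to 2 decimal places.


Compute the rotor radius:
  r = D / 2 = 87 / 2 = 43.5 m
Calculate swept area:
  A = pi * r^2 = pi * 43.5^2
  A = 5944.68 m^2

5944.68


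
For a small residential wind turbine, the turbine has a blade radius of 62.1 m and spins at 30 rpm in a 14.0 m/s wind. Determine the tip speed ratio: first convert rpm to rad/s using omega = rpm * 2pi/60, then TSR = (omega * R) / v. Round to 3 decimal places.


Convert rotational speed to rad/s:
  omega = 30 * 2 * pi / 60 = 3.1416 rad/s
Compute tip speed:
  v_tip = omega * R = 3.1416 * 62.1 = 195.093 m/s
Tip speed ratio:
  TSR = v_tip / v_wind = 195.093 / 14.0 = 13.935

13.935


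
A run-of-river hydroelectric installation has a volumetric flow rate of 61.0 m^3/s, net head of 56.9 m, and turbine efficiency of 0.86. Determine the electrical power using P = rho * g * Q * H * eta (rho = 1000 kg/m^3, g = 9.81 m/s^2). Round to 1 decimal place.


Apply the hydropower formula P = rho * g * Q * H * eta
rho * g = 1000 * 9.81 = 9810.0
P = 9810.0 * 61.0 * 56.9 * 0.86
P = 29282594.9 W

29282594.9


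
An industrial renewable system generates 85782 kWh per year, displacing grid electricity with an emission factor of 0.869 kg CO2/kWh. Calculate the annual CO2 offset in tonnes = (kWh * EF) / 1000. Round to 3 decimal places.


CO2 offset in kg = generation * emission_factor
CO2 offset = 85782 * 0.869 = 74544.56 kg
Convert to tonnes:
  CO2 offset = 74544.56 / 1000 = 74.545 tonnes

74.545


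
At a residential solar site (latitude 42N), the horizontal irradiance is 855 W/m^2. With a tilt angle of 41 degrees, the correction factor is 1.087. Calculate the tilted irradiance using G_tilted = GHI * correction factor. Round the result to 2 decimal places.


Identify the given values:
  GHI = 855 W/m^2, tilt correction factor = 1.087
Apply the formula G_tilted = GHI * factor:
  G_tilted = 855 * 1.087
  G_tilted = 929.39 W/m^2

929.39


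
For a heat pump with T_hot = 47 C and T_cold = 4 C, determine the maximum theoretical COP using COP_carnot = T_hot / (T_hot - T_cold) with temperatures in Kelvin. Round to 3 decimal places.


Convert to Kelvin:
  T_hot = 47 + 273.15 = 320.15 K
  T_cold = 4 + 273.15 = 277.15 K
Apply Carnot COP formula:
  COP = T_hot_K / (T_hot_K - T_cold_K) = 320.15 / 43.0
  COP = 7.445

7.445


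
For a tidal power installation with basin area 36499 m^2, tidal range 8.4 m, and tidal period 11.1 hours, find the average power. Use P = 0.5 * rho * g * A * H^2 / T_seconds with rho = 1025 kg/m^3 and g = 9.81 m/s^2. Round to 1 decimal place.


Convert period to seconds: T = 11.1 * 3600 = 39960.0 s
H^2 = 8.4^2 = 70.56
P = 0.5 * rho * g * A * H^2 / T
P = 0.5 * 1025 * 9.81 * 36499 * 70.56 / 39960.0
P = 324023.8 W

324023.8


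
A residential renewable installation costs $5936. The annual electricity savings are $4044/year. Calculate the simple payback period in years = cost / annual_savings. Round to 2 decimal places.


Simple payback period = initial cost / annual savings
Payback = 5936 / 4044
Payback = 1.47 years

1.47


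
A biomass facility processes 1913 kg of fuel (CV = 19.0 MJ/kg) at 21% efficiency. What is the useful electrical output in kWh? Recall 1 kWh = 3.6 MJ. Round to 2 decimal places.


Total energy = mass * CV = 1913 * 19.0 = 36347.0 MJ
Useful energy = total * eta = 36347.0 * 0.21 = 7632.87 MJ
Convert to kWh: 7632.87 / 3.6
Useful energy = 2120.24 kWh

2120.24


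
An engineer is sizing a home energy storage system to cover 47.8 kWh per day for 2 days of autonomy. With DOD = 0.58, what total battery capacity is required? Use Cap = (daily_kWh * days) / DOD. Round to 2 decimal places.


Total energy needed = daily * days = 47.8 * 2 = 95.6 kWh
Account for depth of discharge:
  Cap = total_energy / DOD = 95.6 / 0.58
  Cap = 164.83 kWh

164.83


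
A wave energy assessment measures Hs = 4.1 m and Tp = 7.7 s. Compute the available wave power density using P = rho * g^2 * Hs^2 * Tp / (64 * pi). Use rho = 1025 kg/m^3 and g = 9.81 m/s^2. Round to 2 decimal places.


Apply wave power formula:
  g^2 = 9.81^2 = 96.2361
  Hs^2 = 4.1^2 = 16.81
  Numerator = rho * g^2 * Hs^2 * Tp = 1025 * 96.2361 * 16.81 * 7.7 = 12767924.88
  Denominator = 64 * pi = 201.0619
  P = 12767924.88 / 201.0619 = 63502.45 W/m

63502.45


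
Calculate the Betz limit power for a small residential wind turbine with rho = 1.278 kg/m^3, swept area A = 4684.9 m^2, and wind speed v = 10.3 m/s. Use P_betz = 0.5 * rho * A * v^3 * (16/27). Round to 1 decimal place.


The Betz coefficient Cp_max = 16/27 = 0.5926
v^3 = 10.3^3 = 1092.727
P_betz = 0.5 * rho * A * v^3 * Cp_max
P_betz = 0.5 * 1.278 * 4684.9 * 1092.727 * 0.5926
P_betz = 1938514.6 W

1938514.6


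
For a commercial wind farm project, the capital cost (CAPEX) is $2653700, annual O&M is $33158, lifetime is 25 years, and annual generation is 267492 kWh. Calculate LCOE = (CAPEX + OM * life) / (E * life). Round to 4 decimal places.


Total cost = CAPEX + OM * lifetime = 2653700 + 33158 * 25 = 2653700 + 828950 = 3482650
Total generation = annual * lifetime = 267492 * 25 = 6687300 kWh
LCOE = 3482650 / 6687300
LCOE = 0.5208 $/kWh

0.5208


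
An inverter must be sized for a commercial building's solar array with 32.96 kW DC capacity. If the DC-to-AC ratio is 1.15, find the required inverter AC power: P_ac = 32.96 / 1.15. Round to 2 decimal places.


The inverter AC capacity is determined by the DC/AC ratio.
Given: P_dc = 32.96 kW, DC/AC ratio = 1.15
P_ac = P_dc / ratio = 32.96 / 1.15
P_ac = 28.66 kW

28.66


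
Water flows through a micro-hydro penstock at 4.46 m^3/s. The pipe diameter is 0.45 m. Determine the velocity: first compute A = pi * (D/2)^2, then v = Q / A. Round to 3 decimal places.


Compute pipe cross-sectional area:
  A = pi * (D/2)^2 = pi * (0.45/2)^2 = 0.159 m^2
Calculate velocity:
  v = Q / A = 4.46 / 0.159
  v = 28.043 m/s

28.043


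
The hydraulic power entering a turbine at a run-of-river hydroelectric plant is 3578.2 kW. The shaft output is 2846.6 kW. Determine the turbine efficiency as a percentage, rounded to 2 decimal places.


Turbine efficiency = (output power / input power) * 100
eta = (2846.6 / 3578.2) * 100
eta = 79.55%

79.55


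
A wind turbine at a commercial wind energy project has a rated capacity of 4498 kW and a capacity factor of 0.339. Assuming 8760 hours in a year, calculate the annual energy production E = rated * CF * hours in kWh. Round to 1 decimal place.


Annual energy = rated_kW * capacity_factor * hours_per_year
Given: P_rated = 4498 kW, CF = 0.339, hours = 8760
E = 4498 * 0.339 * 8760
E = 13357440.7 kWh

13357440.7


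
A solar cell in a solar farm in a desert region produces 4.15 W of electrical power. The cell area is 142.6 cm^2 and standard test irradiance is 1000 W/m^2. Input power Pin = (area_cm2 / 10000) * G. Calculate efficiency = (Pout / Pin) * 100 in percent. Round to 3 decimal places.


First compute the input power:
  Pin = area_cm2 / 10000 * G = 142.6 / 10000 * 1000 = 14.26 W
Then compute efficiency:
  Efficiency = (Pout / Pin) * 100 = (4.15 / 14.26) * 100
  Efficiency = 29.102%

29.102


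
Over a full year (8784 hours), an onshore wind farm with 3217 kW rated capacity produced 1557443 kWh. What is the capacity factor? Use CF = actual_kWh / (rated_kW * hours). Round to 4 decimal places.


Capacity factor = actual output / maximum possible output
Maximum possible = rated * hours = 3217 * 8784 = 28258128 kWh
CF = 1557443 / 28258128
CF = 0.0551

0.0551


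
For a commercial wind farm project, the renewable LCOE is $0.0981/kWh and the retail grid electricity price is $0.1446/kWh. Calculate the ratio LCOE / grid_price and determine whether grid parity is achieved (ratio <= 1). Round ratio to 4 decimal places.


Compare LCOE to grid price:
  LCOE = $0.0981/kWh, Grid price = $0.1446/kWh
  Ratio = LCOE / grid_price = 0.0981 / 0.1446 = 0.6784
  Grid parity achieved (ratio <= 1)? yes

0.6784
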